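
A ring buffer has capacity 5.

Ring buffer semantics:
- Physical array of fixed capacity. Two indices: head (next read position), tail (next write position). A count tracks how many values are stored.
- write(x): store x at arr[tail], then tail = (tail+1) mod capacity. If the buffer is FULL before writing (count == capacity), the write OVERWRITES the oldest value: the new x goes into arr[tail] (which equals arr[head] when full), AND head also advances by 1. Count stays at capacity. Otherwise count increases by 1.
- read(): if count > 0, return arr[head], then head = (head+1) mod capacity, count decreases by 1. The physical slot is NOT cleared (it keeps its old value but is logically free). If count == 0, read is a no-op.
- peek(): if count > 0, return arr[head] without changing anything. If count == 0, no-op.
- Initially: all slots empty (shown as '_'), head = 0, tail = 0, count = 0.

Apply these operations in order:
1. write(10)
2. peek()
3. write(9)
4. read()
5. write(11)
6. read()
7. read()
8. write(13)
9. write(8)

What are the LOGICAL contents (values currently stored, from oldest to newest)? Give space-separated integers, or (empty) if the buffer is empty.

Answer: 13 8

Derivation:
After op 1 (write(10)): arr=[10 _ _ _ _] head=0 tail=1 count=1
After op 2 (peek()): arr=[10 _ _ _ _] head=0 tail=1 count=1
After op 3 (write(9)): arr=[10 9 _ _ _] head=0 tail=2 count=2
After op 4 (read()): arr=[10 9 _ _ _] head=1 tail=2 count=1
After op 5 (write(11)): arr=[10 9 11 _ _] head=1 tail=3 count=2
After op 6 (read()): arr=[10 9 11 _ _] head=2 tail=3 count=1
After op 7 (read()): arr=[10 9 11 _ _] head=3 tail=3 count=0
After op 8 (write(13)): arr=[10 9 11 13 _] head=3 tail=4 count=1
After op 9 (write(8)): arr=[10 9 11 13 8] head=3 tail=0 count=2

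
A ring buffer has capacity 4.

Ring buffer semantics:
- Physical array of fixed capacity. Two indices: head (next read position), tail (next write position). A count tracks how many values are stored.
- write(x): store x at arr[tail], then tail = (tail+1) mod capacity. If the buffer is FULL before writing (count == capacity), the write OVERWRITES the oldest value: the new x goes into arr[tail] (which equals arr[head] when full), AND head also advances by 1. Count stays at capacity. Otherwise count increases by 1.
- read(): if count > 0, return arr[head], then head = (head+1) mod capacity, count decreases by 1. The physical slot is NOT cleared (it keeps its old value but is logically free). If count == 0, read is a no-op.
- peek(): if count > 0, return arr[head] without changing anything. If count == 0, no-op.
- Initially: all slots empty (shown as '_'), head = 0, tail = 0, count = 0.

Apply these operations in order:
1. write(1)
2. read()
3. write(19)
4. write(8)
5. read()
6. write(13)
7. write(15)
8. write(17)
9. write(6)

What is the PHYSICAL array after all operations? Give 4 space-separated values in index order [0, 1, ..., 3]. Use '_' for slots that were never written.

Answer: 15 17 6 13

Derivation:
After op 1 (write(1)): arr=[1 _ _ _] head=0 tail=1 count=1
After op 2 (read()): arr=[1 _ _ _] head=1 tail=1 count=0
After op 3 (write(19)): arr=[1 19 _ _] head=1 tail=2 count=1
After op 4 (write(8)): arr=[1 19 8 _] head=1 tail=3 count=2
After op 5 (read()): arr=[1 19 8 _] head=2 tail=3 count=1
After op 6 (write(13)): arr=[1 19 8 13] head=2 tail=0 count=2
After op 7 (write(15)): arr=[15 19 8 13] head=2 tail=1 count=3
After op 8 (write(17)): arr=[15 17 8 13] head=2 tail=2 count=4
After op 9 (write(6)): arr=[15 17 6 13] head=3 tail=3 count=4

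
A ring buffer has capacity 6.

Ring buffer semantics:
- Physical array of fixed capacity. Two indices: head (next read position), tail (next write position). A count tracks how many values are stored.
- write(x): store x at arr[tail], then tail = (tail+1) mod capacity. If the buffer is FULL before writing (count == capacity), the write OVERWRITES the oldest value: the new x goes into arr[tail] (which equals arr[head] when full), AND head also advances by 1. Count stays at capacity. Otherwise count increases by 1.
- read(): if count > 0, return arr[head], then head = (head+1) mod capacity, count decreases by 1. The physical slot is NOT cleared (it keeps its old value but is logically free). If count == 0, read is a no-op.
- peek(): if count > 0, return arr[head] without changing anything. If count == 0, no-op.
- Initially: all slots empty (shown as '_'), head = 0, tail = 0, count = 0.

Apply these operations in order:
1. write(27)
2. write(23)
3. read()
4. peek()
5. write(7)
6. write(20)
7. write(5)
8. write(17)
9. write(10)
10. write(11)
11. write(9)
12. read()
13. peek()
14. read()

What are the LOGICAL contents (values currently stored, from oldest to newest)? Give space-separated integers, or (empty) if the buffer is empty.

After op 1 (write(27)): arr=[27 _ _ _ _ _] head=0 tail=1 count=1
After op 2 (write(23)): arr=[27 23 _ _ _ _] head=0 tail=2 count=2
After op 3 (read()): arr=[27 23 _ _ _ _] head=1 tail=2 count=1
After op 4 (peek()): arr=[27 23 _ _ _ _] head=1 tail=2 count=1
After op 5 (write(7)): arr=[27 23 7 _ _ _] head=1 tail=3 count=2
After op 6 (write(20)): arr=[27 23 7 20 _ _] head=1 tail=4 count=3
After op 7 (write(5)): arr=[27 23 7 20 5 _] head=1 tail=5 count=4
After op 8 (write(17)): arr=[27 23 7 20 5 17] head=1 tail=0 count=5
After op 9 (write(10)): arr=[10 23 7 20 5 17] head=1 tail=1 count=6
After op 10 (write(11)): arr=[10 11 7 20 5 17] head=2 tail=2 count=6
After op 11 (write(9)): arr=[10 11 9 20 5 17] head=3 tail=3 count=6
After op 12 (read()): arr=[10 11 9 20 5 17] head=4 tail=3 count=5
After op 13 (peek()): arr=[10 11 9 20 5 17] head=4 tail=3 count=5
After op 14 (read()): arr=[10 11 9 20 5 17] head=5 tail=3 count=4

Answer: 17 10 11 9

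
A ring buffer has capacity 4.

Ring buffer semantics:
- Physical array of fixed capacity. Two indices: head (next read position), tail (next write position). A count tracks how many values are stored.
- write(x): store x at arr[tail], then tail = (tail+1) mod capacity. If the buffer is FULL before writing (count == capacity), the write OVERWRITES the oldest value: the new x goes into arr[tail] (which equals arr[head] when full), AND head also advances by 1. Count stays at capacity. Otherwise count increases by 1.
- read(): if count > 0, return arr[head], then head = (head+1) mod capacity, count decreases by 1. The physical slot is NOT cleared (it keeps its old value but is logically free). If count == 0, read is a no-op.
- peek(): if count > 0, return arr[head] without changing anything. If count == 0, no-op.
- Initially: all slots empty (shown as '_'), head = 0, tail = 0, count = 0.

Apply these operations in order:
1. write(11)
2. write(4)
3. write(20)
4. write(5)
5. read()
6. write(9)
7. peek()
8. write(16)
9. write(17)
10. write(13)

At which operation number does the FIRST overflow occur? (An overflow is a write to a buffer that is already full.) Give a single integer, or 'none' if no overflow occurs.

After op 1 (write(11)): arr=[11 _ _ _] head=0 tail=1 count=1
After op 2 (write(4)): arr=[11 4 _ _] head=0 tail=2 count=2
After op 3 (write(20)): arr=[11 4 20 _] head=0 tail=3 count=3
After op 4 (write(5)): arr=[11 4 20 5] head=0 tail=0 count=4
After op 5 (read()): arr=[11 4 20 5] head=1 tail=0 count=3
After op 6 (write(9)): arr=[9 4 20 5] head=1 tail=1 count=4
After op 7 (peek()): arr=[9 4 20 5] head=1 tail=1 count=4
After op 8 (write(16)): arr=[9 16 20 5] head=2 tail=2 count=4
After op 9 (write(17)): arr=[9 16 17 5] head=3 tail=3 count=4
After op 10 (write(13)): arr=[9 16 17 13] head=0 tail=0 count=4

Answer: 8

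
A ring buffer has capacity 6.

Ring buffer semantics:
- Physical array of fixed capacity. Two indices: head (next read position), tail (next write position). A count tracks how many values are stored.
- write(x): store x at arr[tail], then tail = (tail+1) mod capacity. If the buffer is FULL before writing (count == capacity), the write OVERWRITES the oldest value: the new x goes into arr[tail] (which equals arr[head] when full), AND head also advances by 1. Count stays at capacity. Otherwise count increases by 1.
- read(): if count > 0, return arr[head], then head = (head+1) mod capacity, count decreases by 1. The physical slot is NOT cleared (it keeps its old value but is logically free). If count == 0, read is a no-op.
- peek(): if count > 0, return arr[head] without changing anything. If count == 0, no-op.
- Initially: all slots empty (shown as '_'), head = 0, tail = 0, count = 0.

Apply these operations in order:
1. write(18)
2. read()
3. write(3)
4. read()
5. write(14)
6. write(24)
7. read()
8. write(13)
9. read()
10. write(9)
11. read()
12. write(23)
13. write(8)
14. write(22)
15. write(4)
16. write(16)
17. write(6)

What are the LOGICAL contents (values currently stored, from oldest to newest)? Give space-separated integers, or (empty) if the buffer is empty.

Answer: 23 8 22 4 16 6

Derivation:
After op 1 (write(18)): arr=[18 _ _ _ _ _] head=0 tail=1 count=1
After op 2 (read()): arr=[18 _ _ _ _ _] head=1 tail=1 count=0
After op 3 (write(3)): arr=[18 3 _ _ _ _] head=1 tail=2 count=1
After op 4 (read()): arr=[18 3 _ _ _ _] head=2 tail=2 count=0
After op 5 (write(14)): arr=[18 3 14 _ _ _] head=2 tail=3 count=1
After op 6 (write(24)): arr=[18 3 14 24 _ _] head=2 tail=4 count=2
After op 7 (read()): arr=[18 3 14 24 _ _] head=3 tail=4 count=1
After op 8 (write(13)): arr=[18 3 14 24 13 _] head=3 tail=5 count=2
After op 9 (read()): arr=[18 3 14 24 13 _] head=4 tail=5 count=1
After op 10 (write(9)): arr=[18 3 14 24 13 9] head=4 tail=0 count=2
After op 11 (read()): arr=[18 3 14 24 13 9] head=5 tail=0 count=1
After op 12 (write(23)): arr=[23 3 14 24 13 9] head=5 tail=1 count=2
After op 13 (write(8)): arr=[23 8 14 24 13 9] head=5 tail=2 count=3
After op 14 (write(22)): arr=[23 8 22 24 13 9] head=5 tail=3 count=4
After op 15 (write(4)): arr=[23 8 22 4 13 9] head=5 tail=4 count=5
After op 16 (write(16)): arr=[23 8 22 4 16 9] head=5 tail=5 count=6
After op 17 (write(6)): arr=[23 8 22 4 16 6] head=0 tail=0 count=6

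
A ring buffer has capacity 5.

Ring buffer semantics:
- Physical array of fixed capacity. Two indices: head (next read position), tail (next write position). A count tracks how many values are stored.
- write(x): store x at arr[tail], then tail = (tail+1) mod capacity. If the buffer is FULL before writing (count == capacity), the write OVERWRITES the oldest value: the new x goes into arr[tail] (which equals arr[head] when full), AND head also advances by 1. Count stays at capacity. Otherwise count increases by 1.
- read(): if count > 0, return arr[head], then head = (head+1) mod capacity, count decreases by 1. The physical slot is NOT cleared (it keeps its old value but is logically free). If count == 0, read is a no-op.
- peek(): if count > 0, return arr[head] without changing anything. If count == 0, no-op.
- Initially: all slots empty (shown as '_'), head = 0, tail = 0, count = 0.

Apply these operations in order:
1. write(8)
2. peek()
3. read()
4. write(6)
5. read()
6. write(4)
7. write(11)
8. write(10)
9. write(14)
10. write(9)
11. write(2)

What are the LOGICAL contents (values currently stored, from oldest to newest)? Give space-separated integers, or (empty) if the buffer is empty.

Answer: 11 10 14 9 2

Derivation:
After op 1 (write(8)): arr=[8 _ _ _ _] head=0 tail=1 count=1
After op 2 (peek()): arr=[8 _ _ _ _] head=0 tail=1 count=1
After op 3 (read()): arr=[8 _ _ _ _] head=1 tail=1 count=0
After op 4 (write(6)): arr=[8 6 _ _ _] head=1 tail=2 count=1
After op 5 (read()): arr=[8 6 _ _ _] head=2 tail=2 count=0
After op 6 (write(4)): arr=[8 6 4 _ _] head=2 tail=3 count=1
After op 7 (write(11)): arr=[8 6 4 11 _] head=2 tail=4 count=2
After op 8 (write(10)): arr=[8 6 4 11 10] head=2 tail=0 count=3
After op 9 (write(14)): arr=[14 6 4 11 10] head=2 tail=1 count=4
After op 10 (write(9)): arr=[14 9 4 11 10] head=2 tail=2 count=5
After op 11 (write(2)): arr=[14 9 2 11 10] head=3 tail=3 count=5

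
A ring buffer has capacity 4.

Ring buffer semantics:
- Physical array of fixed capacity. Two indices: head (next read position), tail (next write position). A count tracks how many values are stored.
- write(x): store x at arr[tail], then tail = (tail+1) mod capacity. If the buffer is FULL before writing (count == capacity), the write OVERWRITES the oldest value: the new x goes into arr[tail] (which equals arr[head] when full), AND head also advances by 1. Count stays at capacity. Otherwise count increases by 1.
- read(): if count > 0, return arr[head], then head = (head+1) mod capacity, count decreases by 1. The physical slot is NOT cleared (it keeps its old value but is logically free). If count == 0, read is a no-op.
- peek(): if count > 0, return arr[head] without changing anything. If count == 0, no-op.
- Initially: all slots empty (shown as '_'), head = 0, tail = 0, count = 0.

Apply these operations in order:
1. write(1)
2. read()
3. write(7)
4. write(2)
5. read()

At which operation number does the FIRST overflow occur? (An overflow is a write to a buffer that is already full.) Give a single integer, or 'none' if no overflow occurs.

After op 1 (write(1)): arr=[1 _ _ _] head=0 tail=1 count=1
After op 2 (read()): arr=[1 _ _ _] head=1 tail=1 count=0
After op 3 (write(7)): arr=[1 7 _ _] head=1 tail=2 count=1
After op 4 (write(2)): arr=[1 7 2 _] head=1 tail=3 count=2
After op 5 (read()): arr=[1 7 2 _] head=2 tail=3 count=1

Answer: none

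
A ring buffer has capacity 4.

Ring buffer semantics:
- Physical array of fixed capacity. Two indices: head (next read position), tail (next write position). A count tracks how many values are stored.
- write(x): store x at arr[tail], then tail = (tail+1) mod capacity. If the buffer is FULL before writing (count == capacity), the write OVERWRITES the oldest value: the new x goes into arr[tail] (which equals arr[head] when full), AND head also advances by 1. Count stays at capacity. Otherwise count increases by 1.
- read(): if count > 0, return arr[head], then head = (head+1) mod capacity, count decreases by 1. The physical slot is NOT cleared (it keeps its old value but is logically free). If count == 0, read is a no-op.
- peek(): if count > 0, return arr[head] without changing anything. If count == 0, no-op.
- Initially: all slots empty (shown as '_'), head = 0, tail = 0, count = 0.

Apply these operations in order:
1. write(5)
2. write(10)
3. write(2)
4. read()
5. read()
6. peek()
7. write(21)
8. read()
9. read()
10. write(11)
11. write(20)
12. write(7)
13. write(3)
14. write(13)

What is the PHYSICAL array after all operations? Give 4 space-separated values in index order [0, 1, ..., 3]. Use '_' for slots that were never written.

After op 1 (write(5)): arr=[5 _ _ _] head=0 tail=1 count=1
After op 2 (write(10)): arr=[5 10 _ _] head=0 tail=2 count=2
After op 3 (write(2)): arr=[5 10 2 _] head=0 tail=3 count=3
After op 4 (read()): arr=[5 10 2 _] head=1 tail=3 count=2
After op 5 (read()): arr=[5 10 2 _] head=2 tail=3 count=1
After op 6 (peek()): arr=[5 10 2 _] head=2 tail=3 count=1
After op 7 (write(21)): arr=[5 10 2 21] head=2 tail=0 count=2
After op 8 (read()): arr=[5 10 2 21] head=3 tail=0 count=1
After op 9 (read()): arr=[5 10 2 21] head=0 tail=0 count=0
After op 10 (write(11)): arr=[11 10 2 21] head=0 tail=1 count=1
After op 11 (write(20)): arr=[11 20 2 21] head=0 tail=2 count=2
After op 12 (write(7)): arr=[11 20 7 21] head=0 tail=3 count=3
After op 13 (write(3)): arr=[11 20 7 3] head=0 tail=0 count=4
After op 14 (write(13)): arr=[13 20 7 3] head=1 tail=1 count=4

Answer: 13 20 7 3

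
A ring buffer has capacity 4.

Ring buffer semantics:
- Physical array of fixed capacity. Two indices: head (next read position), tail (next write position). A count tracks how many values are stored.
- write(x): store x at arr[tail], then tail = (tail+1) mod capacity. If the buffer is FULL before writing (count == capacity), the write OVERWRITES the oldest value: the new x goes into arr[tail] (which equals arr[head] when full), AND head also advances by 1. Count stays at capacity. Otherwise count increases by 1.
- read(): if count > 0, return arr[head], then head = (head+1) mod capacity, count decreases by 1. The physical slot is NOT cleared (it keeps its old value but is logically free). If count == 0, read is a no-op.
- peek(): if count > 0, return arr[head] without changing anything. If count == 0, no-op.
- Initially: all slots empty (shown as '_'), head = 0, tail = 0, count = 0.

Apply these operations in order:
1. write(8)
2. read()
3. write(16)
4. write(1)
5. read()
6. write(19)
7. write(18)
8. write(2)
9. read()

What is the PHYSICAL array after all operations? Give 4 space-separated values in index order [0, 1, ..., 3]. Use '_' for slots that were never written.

After op 1 (write(8)): arr=[8 _ _ _] head=0 tail=1 count=1
After op 2 (read()): arr=[8 _ _ _] head=1 tail=1 count=0
After op 3 (write(16)): arr=[8 16 _ _] head=1 tail=2 count=1
After op 4 (write(1)): arr=[8 16 1 _] head=1 tail=3 count=2
After op 5 (read()): arr=[8 16 1 _] head=2 tail=3 count=1
After op 6 (write(19)): arr=[8 16 1 19] head=2 tail=0 count=2
After op 7 (write(18)): arr=[18 16 1 19] head=2 tail=1 count=3
After op 8 (write(2)): arr=[18 2 1 19] head=2 tail=2 count=4
After op 9 (read()): arr=[18 2 1 19] head=3 tail=2 count=3

Answer: 18 2 1 19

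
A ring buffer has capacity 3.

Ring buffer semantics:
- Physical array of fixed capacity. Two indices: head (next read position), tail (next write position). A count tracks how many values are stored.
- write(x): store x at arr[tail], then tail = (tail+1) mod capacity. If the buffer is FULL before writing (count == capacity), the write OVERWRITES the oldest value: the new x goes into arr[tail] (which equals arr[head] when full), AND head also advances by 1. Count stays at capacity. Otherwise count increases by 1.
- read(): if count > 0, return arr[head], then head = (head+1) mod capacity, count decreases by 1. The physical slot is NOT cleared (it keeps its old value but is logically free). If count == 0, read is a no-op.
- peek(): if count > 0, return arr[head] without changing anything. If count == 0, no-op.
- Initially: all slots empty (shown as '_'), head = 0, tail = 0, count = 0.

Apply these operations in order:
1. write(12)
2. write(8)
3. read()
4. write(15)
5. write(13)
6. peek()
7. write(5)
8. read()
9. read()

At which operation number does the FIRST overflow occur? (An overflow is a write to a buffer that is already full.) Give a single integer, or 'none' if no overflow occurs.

Answer: 7

Derivation:
After op 1 (write(12)): arr=[12 _ _] head=0 tail=1 count=1
After op 2 (write(8)): arr=[12 8 _] head=0 tail=2 count=2
After op 3 (read()): arr=[12 8 _] head=1 tail=2 count=1
After op 4 (write(15)): arr=[12 8 15] head=1 tail=0 count=2
After op 5 (write(13)): arr=[13 8 15] head=1 tail=1 count=3
After op 6 (peek()): arr=[13 8 15] head=1 tail=1 count=3
After op 7 (write(5)): arr=[13 5 15] head=2 tail=2 count=3
After op 8 (read()): arr=[13 5 15] head=0 tail=2 count=2
After op 9 (read()): arr=[13 5 15] head=1 tail=2 count=1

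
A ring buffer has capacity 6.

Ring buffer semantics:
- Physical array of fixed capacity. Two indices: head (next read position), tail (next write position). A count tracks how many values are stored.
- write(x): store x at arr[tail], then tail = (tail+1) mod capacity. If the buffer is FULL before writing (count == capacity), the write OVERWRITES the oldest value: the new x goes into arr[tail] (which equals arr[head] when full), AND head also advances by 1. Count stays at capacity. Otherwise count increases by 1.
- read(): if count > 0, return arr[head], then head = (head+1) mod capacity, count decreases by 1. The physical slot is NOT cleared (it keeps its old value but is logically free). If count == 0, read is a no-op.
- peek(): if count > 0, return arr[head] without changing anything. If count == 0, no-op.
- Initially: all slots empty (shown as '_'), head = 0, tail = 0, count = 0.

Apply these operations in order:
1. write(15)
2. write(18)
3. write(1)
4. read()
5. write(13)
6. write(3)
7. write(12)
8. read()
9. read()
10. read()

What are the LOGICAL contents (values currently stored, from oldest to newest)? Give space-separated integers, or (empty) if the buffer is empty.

After op 1 (write(15)): arr=[15 _ _ _ _ _] head=0 tail=1 count=1
After op 2 (write(18)): arr=[15 18 _ _ _ _] head=0 tail=2 count=2
After op 3 (write(1)): arr=[15 18 1 _ _ _] head=0 tail=3 count=3
After op 4 (read()): arr=[15 18 1 _ _ _] head=1 tail=3 count=2
After op 5 (write(13)): arr=[15 18 1 13 _ _] head=1 tail=4 count=3
After op 6 (write(3)): arr=[15 18 1 13 3 _] head=1 tail=5 count=4
After op 7 (write(12)): arr=[15 18 1 13 3 12] head=1 tail=0 count=5
After op 8 (read()): arr=[15 18 1 13 3 12] head=2 tail=0 count=4
After op 9 (read()): arr=[15 18 1 13 3 12] head=3 tail=0 count=3
After op 10 (read()): arr=[15 18 1 13 3 12] head=4 tail=0 count=2

Answer: 3 12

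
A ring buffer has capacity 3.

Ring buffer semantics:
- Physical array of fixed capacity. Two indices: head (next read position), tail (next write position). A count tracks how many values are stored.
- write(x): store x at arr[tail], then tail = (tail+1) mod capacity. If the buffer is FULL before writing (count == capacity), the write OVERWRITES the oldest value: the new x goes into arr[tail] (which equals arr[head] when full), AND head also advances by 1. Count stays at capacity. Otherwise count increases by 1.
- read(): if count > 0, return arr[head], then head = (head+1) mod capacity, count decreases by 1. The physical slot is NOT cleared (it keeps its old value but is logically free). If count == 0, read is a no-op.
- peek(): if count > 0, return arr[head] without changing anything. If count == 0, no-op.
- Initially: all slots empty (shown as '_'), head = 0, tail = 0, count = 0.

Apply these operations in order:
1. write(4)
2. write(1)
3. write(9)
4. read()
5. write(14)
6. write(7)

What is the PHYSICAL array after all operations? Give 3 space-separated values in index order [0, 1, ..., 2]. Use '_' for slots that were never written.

After op 1 (write(4)): arr=[4 _ _] head=0 tail=1 count=1
After op 2 (write(1)): arr=[4 1 _] head=0 tail=2 count=2
After op 3 (write(9)): arr=[4 1 9] head=0 tail=0 count=3
After op 4 (read()): arr=[4 1 9] head=1 tail=0 count=2
After op 5 (write(14)): arr=[14 1 9] head=1 tail=1 count=3
After op 6 (write(7)): arr=[14 7 9] head=2 tail=2 count=3

Answer: 14 7 9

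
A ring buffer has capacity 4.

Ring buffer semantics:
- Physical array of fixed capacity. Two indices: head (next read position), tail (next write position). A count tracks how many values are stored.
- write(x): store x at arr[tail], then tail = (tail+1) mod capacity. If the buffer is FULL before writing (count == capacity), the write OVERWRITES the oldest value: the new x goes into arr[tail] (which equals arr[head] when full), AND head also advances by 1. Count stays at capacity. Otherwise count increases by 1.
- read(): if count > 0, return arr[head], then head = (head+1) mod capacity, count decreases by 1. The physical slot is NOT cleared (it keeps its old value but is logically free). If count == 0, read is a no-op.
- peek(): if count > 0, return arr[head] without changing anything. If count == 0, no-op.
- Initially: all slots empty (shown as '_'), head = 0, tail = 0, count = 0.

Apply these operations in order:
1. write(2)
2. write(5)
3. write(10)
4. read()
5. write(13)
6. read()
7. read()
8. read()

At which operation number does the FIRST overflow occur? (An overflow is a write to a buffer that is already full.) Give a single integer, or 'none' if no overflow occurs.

Answer: none

Derivation:
After op 1 (write(2)): arr=[2 _ _ _] head=0 tail=1 count=1
After op 2 (write(5)): arr=[2 5 _ _] head=0 tail=2 count=2
After op 3 (write(10)): arr=[2 5 10 _] head=0 tail=3 count=3
After op 4 (read()): arr=[2 5 10 _] head=1 tail=3 count=2
After op 5 (write(13)): arr=[2 5 10 13] head=1 tail=0 count=3
After op 6 (read()): arr=[2 5 10 13] head=2 tail=0 count=2
After op 7 (read()): arr=[2 5 10 13] head=3 tail=0 count=1
After op 8 (read()): arr=[2 5 10 13] head=0 tail=0 count=0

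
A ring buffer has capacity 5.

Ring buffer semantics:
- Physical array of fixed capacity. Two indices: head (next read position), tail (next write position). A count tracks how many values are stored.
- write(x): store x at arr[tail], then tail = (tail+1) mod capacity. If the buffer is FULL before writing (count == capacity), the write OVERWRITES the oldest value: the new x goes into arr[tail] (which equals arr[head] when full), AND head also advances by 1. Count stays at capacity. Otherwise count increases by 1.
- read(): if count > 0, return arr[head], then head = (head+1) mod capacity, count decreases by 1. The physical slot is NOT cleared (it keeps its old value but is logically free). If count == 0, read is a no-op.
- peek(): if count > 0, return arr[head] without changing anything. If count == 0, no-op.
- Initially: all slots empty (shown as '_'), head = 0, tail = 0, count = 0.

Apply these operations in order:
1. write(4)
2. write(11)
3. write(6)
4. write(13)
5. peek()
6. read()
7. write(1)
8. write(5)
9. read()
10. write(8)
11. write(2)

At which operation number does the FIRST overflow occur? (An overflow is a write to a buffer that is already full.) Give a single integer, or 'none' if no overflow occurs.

Answer: 11

Derivation:
After op 1 (write(4)): arr=[4 _ _ _ _] head=0 tail=1 count=1
After op 2 (write(11)): arr=[4 11 _ _ _] head=0 tail=2 count=2
After op 3 (write(6)): arr=[4 11 6 _ _] head=0 tail=3 count=3
After op 4 (write(13)): arr=[4 11 6 13 _] head=0 tail=4 count=4
After op 5 (peek()): arr=[4 11 6 13 _] head=0 tail=4 count=4
After op 6 (read()): arr=[4 11 6 13 _] head=1 tail=4 count=3
After op 7 (write(1)): arr=[4 11 6 13 1] head=1 tail=0 count=4
After op 8 (write(5)): arr=[5 11 6 13 1] head=1 tail=1 count=5
After op 9 (read()): arr=[5 11 6 13 1] head=2 tail=1 count=4
After op 10 (write(8)): arr=[5 8 6 13 1] head=2 tail=2 count=5
After op 11 (write(2)): arr=[5 8 2 13 1] head=3 tail=3 count=5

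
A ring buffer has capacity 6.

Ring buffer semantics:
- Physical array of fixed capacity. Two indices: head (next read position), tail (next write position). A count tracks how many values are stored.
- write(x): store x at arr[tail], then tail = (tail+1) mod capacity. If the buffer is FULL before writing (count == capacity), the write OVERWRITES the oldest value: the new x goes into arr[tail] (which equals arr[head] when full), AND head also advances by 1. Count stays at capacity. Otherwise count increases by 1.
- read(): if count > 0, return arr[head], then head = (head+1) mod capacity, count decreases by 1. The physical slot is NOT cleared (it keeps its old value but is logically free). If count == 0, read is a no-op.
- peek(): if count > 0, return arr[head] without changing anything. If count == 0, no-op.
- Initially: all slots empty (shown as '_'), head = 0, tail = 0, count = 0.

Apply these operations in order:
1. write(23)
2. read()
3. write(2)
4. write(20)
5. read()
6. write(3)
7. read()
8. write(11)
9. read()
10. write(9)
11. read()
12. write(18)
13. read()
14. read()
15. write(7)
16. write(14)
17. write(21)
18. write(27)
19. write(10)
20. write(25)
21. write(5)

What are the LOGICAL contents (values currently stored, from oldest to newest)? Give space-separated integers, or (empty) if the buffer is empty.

Answer: 14 21 27 10 25 5

Derivation:
After op 1 (write(23)): arr=[23 _ _ _ _ _] head=0 tail=1 count=1
After op 2 (read()): arr=[23 _ _ _ _ _] head=1 tail=1 count=0
After op 3 (write(2)): arr=[23 2 _ _ _ _] head=1 tail=2 count=1
After op 4 (write(20)): arr=[23 2 20 _ _ _] head=1 tail=3 count=2
After op 5 (read()): arr=[23 2 20 _ _ _] head=2 tail=3 count=1
After op 6 (write(3)): arr=[23 2 20 3 _ _] head=2 tail=4 count=2
After op 7 (read()): arr=[23 2 20 3 _ _] head=3 tail=4 count=1
After op 8 (write(11)): arr=[23 2 20 3 11 _] head=3 tail=5 count=2
After op 9 (read()): arr=[23 2 20 3 11 _] head=4 tail=5 count=1
After op 10 (write(9)): arr=[23 2 20 3 11 9] head=4 tail=0 count=2
After op 11 (read()): arr=[23 2 20 3 11 9] head=5 tail=0 count=1
After op 12 (write(18)): arr=[18 2 20 3 11 9] head=5 tail=1 count=2
After op 13 (read()): arr=[18 2 20 3 11 9] head=0 tail=1 count=1
After op 14 (read()): arr=[18 2 20 3 11 9] head=1 tail=1 count=0
After op 15 (write(7)): arr=[18 7 20 3 11 9] head=1 tail=2 count=1
After op 16 (write(14)): arr=[18 7 14 3 11 9] head=1 tail=3 count=2
After op 17 (write(21)): arr=[18 7 14 21 11 9] head=1 tail=4 count=3
After op 18 (write(27)): arr=[18 7 14 21 27 9] head=1 tail=5 count=4
After op 19 (write(10)): arr=[18 7 14 21 27 10] head=1 tail=0 count=5
After op 20 (write(25)): arr=[25 7 14 21 27 10] head=1 tail=1 count=6
After op 21 (write(5)): arr=[25 5 14 21 27 10] head=2 tail=2 count=6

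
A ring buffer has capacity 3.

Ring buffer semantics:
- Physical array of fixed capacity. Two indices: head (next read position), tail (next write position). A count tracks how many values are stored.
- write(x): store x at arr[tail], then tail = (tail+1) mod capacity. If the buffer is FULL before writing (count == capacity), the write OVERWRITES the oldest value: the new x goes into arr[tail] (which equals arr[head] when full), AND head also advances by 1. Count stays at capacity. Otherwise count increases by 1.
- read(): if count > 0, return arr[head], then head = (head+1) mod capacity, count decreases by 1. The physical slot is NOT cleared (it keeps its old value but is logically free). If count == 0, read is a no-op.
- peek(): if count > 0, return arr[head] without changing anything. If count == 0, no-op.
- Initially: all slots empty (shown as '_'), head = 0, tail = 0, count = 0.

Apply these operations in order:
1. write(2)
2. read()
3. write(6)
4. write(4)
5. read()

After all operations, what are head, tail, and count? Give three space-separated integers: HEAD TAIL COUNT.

After op 1 (write(2)): arr=[2 _ _] head=0 tail=1 count=1
After op 2 (read()): arr=[2 _ _] head=1 tail=1 count=0
After op 3 (write(6)): arr=[2 6 _] head=1 tail=2 count=1
After op 4 (write(4)): arr=[2 6 4] head=1 tail=0 count=2
After op 5 (read()): arr=[2 6 4] head=2 tail=0 count=1

Answer: 2 0 1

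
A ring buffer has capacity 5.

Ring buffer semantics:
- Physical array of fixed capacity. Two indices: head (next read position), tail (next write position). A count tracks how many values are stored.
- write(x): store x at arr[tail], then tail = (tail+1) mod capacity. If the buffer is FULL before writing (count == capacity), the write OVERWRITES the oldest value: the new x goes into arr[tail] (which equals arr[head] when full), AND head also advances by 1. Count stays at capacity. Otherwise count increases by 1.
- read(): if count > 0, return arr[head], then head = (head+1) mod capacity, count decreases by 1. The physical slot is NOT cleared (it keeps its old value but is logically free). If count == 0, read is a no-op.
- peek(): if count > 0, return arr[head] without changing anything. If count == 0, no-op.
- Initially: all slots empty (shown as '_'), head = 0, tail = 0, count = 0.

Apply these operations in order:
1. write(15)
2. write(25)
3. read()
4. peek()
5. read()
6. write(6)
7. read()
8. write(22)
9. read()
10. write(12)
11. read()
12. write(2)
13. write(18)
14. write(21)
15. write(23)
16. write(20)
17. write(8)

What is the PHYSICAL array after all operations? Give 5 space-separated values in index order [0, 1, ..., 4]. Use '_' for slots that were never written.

After op 1 (write(15)): arr=[15 _ _ _ _] head=0 tail=1 count=1
After op 2 (write(25)): arr=[15 25 _ _ _] head=0 tail=2 count=2
After op 3 (read()): arr=[15 25 _ _ _] head=1 tail=2 count=1
After op 4 (peek()): arr=[15 25 _ _ _] head=1 tail=2 count=1
After op 5 (read()): arr=[15 25 _ _ _] head=2 tail=2 count=0
After op 6 (write(6)): arr=[15 25 6 _ _] head=2 tail=3 count=1
After op 7 (read()): arr=[15 25 6 _ _] head=3 tail=3 count=0
After op 8 (write(22)): arr=[15 25 6 22 _] head=3 tail=4 count=1
After op 9 (read()): arr=[15 25 6 22 _] head=4 tail=4 count=0
After op 10 (write(12)): arr=[15 25 6 22 12] head=4 tail=0 count=1
After op 11 (read()): arr=[15 25 6 22 12] head=0 tail=0 count=0
After op 12 (write(2)): arr=[2 25 6 22 12] head=0 tail=1 count=1
After op 13 (write(18)): arr=[2 18 6 22 12] head=0 tail=2 count=2
After op 14 (write(21)): arr=[2 18 21 22 12] head=0 tail=3 count=3
After op 15 (write(23)): arr=[2 18 21 23 12] head=0 tail=4 count=4
After op 16 (write(20)): arr=[2 18 21 23 20] head=0 tail=0 count=5
After op 17 (write(8)): arr=[8 18 21 23 20] head=1 tail=1 count=5

Answer: 8 18 21 23 20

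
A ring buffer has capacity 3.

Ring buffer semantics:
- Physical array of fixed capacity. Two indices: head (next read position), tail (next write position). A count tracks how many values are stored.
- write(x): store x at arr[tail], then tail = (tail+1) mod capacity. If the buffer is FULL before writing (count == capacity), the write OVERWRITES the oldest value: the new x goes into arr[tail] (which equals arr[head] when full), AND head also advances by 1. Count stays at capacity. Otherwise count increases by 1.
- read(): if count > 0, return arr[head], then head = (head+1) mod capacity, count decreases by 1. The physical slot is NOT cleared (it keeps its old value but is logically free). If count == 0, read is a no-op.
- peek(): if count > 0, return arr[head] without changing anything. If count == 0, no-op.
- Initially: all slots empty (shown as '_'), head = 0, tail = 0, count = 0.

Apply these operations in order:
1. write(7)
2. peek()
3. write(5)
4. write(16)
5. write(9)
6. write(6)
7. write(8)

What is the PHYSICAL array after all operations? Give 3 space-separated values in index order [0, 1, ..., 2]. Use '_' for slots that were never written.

Answer: 9 6 8

Derivation:
After op 1 (write(7)): arr=[7 _ _] head=0 tail=1 count=1
After op 2 (peek()): arr=[7 _ _] head=0 tail=1 count=1
After op 3 (write(5)): arr=[7 5 _] head=0 tail=2 count=2
After op 4 (write(16)): arr=[7 5 16] head=0 tail=0 count=3
After op 5 (write(9)): arr=[9 5 16] head=1 tail=1 count=3
After op 6 (write(6)): arr=[9 6 16] head=2 tail=2 count=3
After op 7 (write(8)): arr=[9 6 8] head=0 tail=0 count=3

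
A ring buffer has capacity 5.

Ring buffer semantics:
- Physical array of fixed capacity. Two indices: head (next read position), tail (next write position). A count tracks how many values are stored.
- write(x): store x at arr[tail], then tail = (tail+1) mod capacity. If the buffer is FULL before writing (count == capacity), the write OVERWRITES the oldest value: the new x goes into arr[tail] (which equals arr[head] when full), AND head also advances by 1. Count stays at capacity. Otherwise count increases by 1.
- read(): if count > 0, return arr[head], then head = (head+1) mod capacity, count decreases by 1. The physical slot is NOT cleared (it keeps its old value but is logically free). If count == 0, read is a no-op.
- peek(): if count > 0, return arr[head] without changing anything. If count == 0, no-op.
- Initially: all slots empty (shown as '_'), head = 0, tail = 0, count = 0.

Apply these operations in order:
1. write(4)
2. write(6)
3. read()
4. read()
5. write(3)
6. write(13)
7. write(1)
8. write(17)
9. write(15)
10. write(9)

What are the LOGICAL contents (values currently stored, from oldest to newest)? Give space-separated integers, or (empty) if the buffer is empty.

After op 1 (write(4)): arr=[4 _ _ _ _] head=0 tail=1 count=1
After op 2 (write(6)): arr=[4 6 _ _ _] head=0 tail=2 count=2
After op 3 (read()): arr=[4 6 _ _ _] head=1 tail=2 count=1
After op 4 (read()): arr=[4 6 _ _ _] head=2 tail=2 count=0
After op 5 (write(3)): arr=[4 6 3 _ _] head=2 tail=3 count=1
After op 6 (write(13)): arr=[4 6 3 13 _] head=2 tail=4 count=2
After op 7 (write(1)): arr=[4 6 3 13 1] head=2 tail=0 count=3
After op 8 (write(17)): arr=[17 6 3 13 1] head=2 tail=1 count=4
After op 9 (write(15)): arr=[17 15 3 13 1] head=2 tail=2 count=5
After op 10 (write(9)): arr=[17 15 9 13 1] head=3 tail=3 count=5

Answer: 13 1 17 15 9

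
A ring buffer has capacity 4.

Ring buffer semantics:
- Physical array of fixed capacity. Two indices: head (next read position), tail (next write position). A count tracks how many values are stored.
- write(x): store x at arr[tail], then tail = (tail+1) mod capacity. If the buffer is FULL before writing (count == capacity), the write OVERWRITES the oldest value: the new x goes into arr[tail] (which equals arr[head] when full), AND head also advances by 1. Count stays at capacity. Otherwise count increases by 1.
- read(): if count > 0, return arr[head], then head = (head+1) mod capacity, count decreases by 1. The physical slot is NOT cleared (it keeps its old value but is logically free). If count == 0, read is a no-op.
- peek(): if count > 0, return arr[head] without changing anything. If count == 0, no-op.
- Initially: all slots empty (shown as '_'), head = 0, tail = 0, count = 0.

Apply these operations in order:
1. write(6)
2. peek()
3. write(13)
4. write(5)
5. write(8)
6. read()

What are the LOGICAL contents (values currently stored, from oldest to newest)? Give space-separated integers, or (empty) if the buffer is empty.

After op 1 (write(6)): arr=[6 _ _ _] head=0 tail=1 count=1
After op 2 (peek()): arr=[6 _ _ _] head=0 tail=1 count=1
After op 3 (write(13)): arr=[6 13 _ _] head=0 tail=2 count=2
After op 4 (write(5)): arr=[6 13 5 _] head=0 tail=3 count=3
After op 5 (write(8)): arr=[6 13 5 8] head=0 tail=0 count=4
After op 6 (read()): arr=[6 13 5 8] head=1 tail=0 count=3

Answer: 13 5 8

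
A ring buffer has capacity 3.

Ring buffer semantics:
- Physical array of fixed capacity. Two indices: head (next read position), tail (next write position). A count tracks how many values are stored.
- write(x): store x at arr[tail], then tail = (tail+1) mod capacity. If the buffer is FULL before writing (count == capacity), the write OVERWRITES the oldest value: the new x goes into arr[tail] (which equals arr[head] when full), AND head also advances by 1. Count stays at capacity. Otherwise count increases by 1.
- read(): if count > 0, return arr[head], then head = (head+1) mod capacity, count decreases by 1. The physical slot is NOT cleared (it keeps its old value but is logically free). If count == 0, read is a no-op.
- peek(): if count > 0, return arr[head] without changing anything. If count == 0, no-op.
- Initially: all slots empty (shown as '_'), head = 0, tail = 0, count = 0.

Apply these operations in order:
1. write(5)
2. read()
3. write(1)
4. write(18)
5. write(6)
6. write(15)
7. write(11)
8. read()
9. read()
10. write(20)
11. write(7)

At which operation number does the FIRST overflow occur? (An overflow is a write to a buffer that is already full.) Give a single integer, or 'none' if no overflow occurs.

After op 1 (write(5)): arr=[5 _ _] head=0 tail=1 count=1
After op 2 (read()): arr=[5 _ _] head=1 tail=1 count=0
After op 3 (write(1)): arr=[5 1 _] head=1 tail=2 count=1
After op 4 (write(18)): arr=[5 1 18] head=1 tail=0 count=2
After op 5 (write(6)): arr=[6 1 18] head=1 tail=1 count=3
After op 6 (write(15)): arr=[6 15 18] head=2 tail=2 count=3
After op 7 (write(11)): arr=[6 15 11] head=0 tail=0 count=3
After op 8 (read()): arr=[6 15 11] head=1 tail=0 count=2
After op 9 (read()): arr=[6 15 11] head=2 tail=0 count=1
After op 10 (write(20)): arr=[20 15 11] head=2 tail=1 count=2
After op 11 (write(7)): arr=[20 7 11] head=2 tail=2 count=3

Answer: 6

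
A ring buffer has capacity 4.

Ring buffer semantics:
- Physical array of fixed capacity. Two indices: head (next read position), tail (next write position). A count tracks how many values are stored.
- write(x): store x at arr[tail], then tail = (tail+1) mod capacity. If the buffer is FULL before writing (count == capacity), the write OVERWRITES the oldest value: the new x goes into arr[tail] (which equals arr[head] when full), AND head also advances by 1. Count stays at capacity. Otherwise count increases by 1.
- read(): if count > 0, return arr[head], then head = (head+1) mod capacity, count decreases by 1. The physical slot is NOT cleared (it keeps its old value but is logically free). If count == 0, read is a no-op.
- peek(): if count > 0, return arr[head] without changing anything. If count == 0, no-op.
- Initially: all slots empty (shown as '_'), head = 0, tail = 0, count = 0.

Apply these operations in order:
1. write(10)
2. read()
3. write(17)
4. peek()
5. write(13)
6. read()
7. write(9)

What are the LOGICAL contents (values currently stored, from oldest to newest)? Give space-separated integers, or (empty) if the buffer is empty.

After op 1 (write(10)): arr=[10 _ _ _] head=0 tail=1 count=1
After op 2 (read()): arr=[10 _ _ _] head=1 tail=1 count=0
After op 3 (write(17)): arr=[10 17 _ _] head=1 tail=2 count=1
After op 4 (peek()): arr=[10 17 _ _] head=1 tail=2 count=1
After op 5 (write(13)): arr=[10 17 13 _] head=1 tail=3 count=2
After op 6 (read()): arr=[10 17 13 _] head=2 tail=3 count=1
After op 7 (write(9)): arr=[10 17 13 9] head=2 tail=0 count=2

Answer: 13 9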